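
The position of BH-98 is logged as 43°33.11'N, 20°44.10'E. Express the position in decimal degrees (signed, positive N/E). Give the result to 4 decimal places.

+43.5518°, +20.7350°

lat: 43.5518° N → +43.5518°
lon: 20.7350° E → +20.7350°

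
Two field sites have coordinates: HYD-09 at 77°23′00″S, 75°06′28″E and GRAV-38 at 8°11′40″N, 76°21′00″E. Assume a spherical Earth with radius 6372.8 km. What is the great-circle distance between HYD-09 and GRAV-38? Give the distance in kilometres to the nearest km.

9519 km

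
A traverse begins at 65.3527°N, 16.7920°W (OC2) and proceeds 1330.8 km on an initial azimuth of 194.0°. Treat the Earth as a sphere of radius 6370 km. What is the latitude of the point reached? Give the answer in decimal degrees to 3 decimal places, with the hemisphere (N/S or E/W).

53.630°N

δ = d/R = 1330.8/6370 = 0.208917 rad
φ₂ = arcsin(sin φ₁ cos δ + cos φ₁ sin δ cos θ)
   = arcsin(0.90889·0.97826 + 0.41703·0.20740·-0.97030) = 53.63016°
λ₂ = λ₁ + atan2(sin θ sin δ cos φ₁, cos δ − sin φ₁ sin φ₂) = -21.64573°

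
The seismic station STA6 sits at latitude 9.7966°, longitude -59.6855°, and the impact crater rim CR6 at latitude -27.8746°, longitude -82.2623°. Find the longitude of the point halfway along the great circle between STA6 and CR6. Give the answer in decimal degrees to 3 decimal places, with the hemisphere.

Bx = cos φ₂ cos Δλ = 0.816230,  By = cos φ₂ sin Δλ = -0.339376
φₘ = atan2(sin φ₁ + sin φ₂, √((cos φ₁ + Bx)² + By²)) = -9.21375°
λₘ = λ₁ + atan2(By, cos φ₁ + Bx) = -70.35329°

70.353°W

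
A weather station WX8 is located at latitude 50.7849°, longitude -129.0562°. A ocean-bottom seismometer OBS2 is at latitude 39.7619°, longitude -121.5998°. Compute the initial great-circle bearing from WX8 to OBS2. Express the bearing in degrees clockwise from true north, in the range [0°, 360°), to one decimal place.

Δλ = 7.4564°
y = sin Δλ · cos φ₂ = 0.099757
x = cos φ₁ sin φ₂ − sin φ₁ cos φ₂ cos Δλ = -0.186167
θ = atan2(y, x) = 151.8156° → 151.8156° (mod 360°)

151.8°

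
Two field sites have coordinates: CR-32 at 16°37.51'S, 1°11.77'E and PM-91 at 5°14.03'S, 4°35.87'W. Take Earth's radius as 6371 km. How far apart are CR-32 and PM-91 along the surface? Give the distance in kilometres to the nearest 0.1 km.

1415.3 km

CR-32: φ = -16.62517°, λ = +1.19617°
PM-91: φ = -5.23383°, λ = -4.59783°
Δφ = 11.3913°,  Δλ = -5.7940°
a = sin²(Δφ/2) + cos φ₁ cos φ₂ sin²(Δλ/2) = 0.012287
c = 2·arcsin(√a) = 0.222149 rad = 12.7282°
d = R·c = 6371 × 0.222149 = 1415.3 km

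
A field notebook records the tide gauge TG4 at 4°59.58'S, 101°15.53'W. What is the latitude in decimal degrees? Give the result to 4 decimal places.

4.9930°S

4° + 59.58′/60 = 4 + 0.99300 = 4.9930°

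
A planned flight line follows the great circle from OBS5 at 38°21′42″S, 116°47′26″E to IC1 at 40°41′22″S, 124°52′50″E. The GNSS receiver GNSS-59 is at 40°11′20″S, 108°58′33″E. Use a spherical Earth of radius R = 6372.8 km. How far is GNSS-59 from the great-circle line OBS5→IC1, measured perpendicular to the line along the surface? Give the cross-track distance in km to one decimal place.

472.0 km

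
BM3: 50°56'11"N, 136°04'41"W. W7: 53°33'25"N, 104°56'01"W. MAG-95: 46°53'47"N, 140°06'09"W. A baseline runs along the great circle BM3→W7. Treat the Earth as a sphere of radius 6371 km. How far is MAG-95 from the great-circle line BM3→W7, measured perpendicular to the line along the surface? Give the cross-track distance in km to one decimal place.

309.1 km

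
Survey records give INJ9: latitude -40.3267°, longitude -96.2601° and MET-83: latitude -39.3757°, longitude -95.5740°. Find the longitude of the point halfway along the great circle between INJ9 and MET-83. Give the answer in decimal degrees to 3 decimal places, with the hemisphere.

95.915°W

Bx = cos φ₂ cos Δλ = 0.772947,  By = cos φ₂ sin Δλ = 0.009256
φₘ = atan2(sin φ₁ + sin φ₂, √((cos φ₁ + Bx)² + By²)) = -39.85171°
λₘ = λ₁ + atan2(By, cos φ₁ + Bx) = -95.91467°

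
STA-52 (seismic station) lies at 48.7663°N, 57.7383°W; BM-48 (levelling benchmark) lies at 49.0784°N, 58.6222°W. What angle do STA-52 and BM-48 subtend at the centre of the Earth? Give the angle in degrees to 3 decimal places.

0.659°

Δφ = 0.3121°,  Δλ = -0.8839°
a = sin²(Δφ/2) + cos φ₁ cos φ₂ sin²(Δλ/2) = 0.000033
c = 2·arcsin(√a) = 0.011508 rad = 0.6593°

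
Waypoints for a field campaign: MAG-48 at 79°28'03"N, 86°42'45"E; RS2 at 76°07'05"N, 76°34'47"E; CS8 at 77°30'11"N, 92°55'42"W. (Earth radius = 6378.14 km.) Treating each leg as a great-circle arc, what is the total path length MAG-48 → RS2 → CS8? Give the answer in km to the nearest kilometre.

MAG-48: φ = +79.46750°, λ = +86.71250°
RS2: φ = +76.11806°, λ = +76.57972°
CS8: φ = +77.50306°, λ = -92.92833°
MAG-48→RS2: c = 0.069184 rad, d = 441.27 km
RS2→CS8: c = 0.458441 rad, d = 2924.00 km
Total = 441.27 + 2924.00 = 3365.27 km

3365 km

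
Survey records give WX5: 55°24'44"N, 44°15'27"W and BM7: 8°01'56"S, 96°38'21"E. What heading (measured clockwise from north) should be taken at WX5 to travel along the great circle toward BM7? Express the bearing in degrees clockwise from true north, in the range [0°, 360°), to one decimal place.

48.5°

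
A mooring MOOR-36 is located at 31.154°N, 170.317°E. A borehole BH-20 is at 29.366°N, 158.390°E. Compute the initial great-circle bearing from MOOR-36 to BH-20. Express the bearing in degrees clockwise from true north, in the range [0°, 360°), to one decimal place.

Δλ = -11.9270°
y = sin Δλ · cos φ₂ = -0.180110
x = cos φ₁ sin φ₂ − sin φ₁ cos φ₂ cos Δλ = -0.021468
θ = atan2(y, x) = -96.7972° → 263.2028° (mod 360°)

263.2°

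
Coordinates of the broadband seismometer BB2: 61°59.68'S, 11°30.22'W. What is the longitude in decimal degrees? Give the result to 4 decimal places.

11.5037°W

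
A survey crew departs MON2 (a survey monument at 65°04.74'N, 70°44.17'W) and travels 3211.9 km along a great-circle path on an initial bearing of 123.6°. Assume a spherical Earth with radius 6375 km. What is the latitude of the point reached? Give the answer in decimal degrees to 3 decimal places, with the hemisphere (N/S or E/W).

42.971°N

MON2: φ = +65.07900°, λ = -70.73617°
δ = d/R = 3211.9/6375 = 0.503827 rad
φ₂ = arcsin(sin φ₁ cos δ + cos φ₁ sin δ cos θ)
   = arcsin(0.90689·0.87574 + 0.42137·0.48278·-0.55339) = 42.97075°
λ₂ = λ₁ + atan2(sin θ sin δ cos φ₁, cos δ − sin φ₁ sin φ₂) = -37.39891°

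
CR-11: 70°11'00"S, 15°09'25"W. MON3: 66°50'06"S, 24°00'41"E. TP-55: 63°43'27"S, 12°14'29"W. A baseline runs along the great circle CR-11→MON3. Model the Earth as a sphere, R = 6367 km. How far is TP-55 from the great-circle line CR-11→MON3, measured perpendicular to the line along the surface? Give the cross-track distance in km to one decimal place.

CR-11: φ = -70.18333°, λ = -15.15694°
MON3: φ = -66.83500°, λ = +24.01139°
TP-55: φ = -63.72417°, λ = -12.24139°
δ₁₃ = central angle CR-11→TP-55 = 0.114448 rad  (haversine)
θ₁₃ = bearing CR-11→TP-55 = 11.372°,  θ₁₂ = bearing CR-11→MON3 = 95.690°
dₓₜ = R·arcsin(sin δ₁₃ · sin(θ₁₃ − θ₁₂)) = 6367·arcsin(0.11420·sin(-84.318°)) = -725.092 km
|dₓₜ| = 725.092 km

725.1 km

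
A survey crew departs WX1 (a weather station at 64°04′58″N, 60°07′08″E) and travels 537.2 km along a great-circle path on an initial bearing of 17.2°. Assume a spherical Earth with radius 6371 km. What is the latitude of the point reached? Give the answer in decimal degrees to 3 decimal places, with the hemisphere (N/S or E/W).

WX1: φ = +64.08278°, λ = +60.11889°
δ = d/R = 537.2/6371 = 0.084320 rad
φ₂ = arcsin(sin φ₁ cos δ + cos φ₁ sin δ cos θ)
   = arcsin(0.89943·0.99645 + 0.43707·0.08422·0.95528) = 68.65330°
λ₂ = λ₁ + atan2(sin θ sin δ cos φ₁, cos δ − sin φ₁ sin φ₂) = 64.04195°

68.653°N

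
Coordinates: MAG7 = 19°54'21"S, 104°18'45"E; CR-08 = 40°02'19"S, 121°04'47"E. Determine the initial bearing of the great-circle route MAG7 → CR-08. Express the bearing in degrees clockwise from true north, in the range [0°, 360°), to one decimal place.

MAG7: φ = -19.90583°, λ = +104.31250°
CR-08: φ = -40.03861°, λ = +121.07972°
Δλ = 16.7672°
y = sin Δλ · cos φ₂ = 0.220867
x = cos φ₁ sin φ₂ − sin φ₁ cos φ₂ cos Δλ = -0.355279
θ = atan2(y, x) = 148.1320° → 148.1320° (mod 360°)

148.1°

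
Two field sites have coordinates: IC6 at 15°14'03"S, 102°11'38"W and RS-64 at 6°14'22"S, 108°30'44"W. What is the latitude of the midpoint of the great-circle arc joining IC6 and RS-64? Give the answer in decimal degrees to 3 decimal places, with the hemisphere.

IC6: φ = -15.23417°, λ = -102.19389°
RS-64: φ = -6.23944°, λ = -108.51222°
Bx = cos φ₂ cos Δλ = 0.988038,  By = cos φ₂ sin Δλ = -0.109400
φₘ = atan2(sin φ₁ + sin φ₂, √((cos φ₁ + Bx)² + By²)) = -10.75276°
λₘ = λ₁ + atan2(By, cos φ₁ + Bx) = -105.40022°

10.753°S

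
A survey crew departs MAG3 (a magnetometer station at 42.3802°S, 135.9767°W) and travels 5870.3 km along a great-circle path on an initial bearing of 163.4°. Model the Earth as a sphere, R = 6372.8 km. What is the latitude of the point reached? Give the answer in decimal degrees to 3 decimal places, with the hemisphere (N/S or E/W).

76.272°S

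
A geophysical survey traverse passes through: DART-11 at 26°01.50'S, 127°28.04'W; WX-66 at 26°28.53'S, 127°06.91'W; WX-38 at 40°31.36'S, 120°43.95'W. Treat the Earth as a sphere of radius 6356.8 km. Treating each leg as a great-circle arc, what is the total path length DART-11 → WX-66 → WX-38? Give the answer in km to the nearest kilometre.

1726 km

DART-11: φ = -26.02500°, λ = -127.46733°
WX-66: φ = -26.47550°, λ = -127.11517°
WX-38: φ = -40.52267°, λ = -120.73250°
DART-11→WX-66: c = 0.009603 rad, d = 61.04 km
WX-66→WX-38: c = 0.261982 rad, d = 1665.36 km
Total = 61.04 + 1665.36 = 1726.41 km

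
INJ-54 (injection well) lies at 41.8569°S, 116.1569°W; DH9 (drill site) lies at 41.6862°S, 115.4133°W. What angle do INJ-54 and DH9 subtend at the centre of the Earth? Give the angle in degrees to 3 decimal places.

Δφ = 0.1707°,  Δλ = 0.7436°
a = sin²(Δφ/2) + cos φ₁ cos φ₂ sin²(Δλ/2) = 0.000026
c = 2·arcsin(√a) = 0.010127 rad = 0.5803°

0.580°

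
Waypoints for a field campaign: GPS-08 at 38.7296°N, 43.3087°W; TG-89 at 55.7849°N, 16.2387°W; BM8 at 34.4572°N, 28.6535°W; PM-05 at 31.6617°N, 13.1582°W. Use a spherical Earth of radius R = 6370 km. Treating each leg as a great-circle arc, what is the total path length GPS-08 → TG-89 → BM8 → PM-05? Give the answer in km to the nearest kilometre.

6784 km

GPS-08→TG-89: c = 0.432387 rad, d = 2754.31 km
TG-89→BM8: c = 0.400993 rad, d = 2554.32 km
BM8→PM-05: c = 0.231600 rad, d = 1475.29 km
Total = 2754.31 + 2554.32 + 1475.29 = 6783.92 km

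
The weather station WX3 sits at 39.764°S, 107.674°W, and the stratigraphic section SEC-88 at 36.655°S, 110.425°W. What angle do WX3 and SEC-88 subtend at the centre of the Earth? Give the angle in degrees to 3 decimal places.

3.786°

Δφ = 3.1090°,  Δλ = -2.7510°
a = sin²(Δφ/2) + cos φ₁ cos φ₂ sin²(Δλ/2) = 0.001091
c = 2·arcsin(√a) = 0.066081 rad = 3.7861°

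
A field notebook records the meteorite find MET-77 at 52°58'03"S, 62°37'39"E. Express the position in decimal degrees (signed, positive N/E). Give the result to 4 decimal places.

lat: 52.9675° S → -52.9675°
lon: 62.6275° E → +62.6275°

-52.9675°, +62.6275°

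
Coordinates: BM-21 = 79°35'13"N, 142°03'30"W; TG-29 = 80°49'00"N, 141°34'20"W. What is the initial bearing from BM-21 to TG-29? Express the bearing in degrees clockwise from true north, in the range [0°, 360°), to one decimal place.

3.6°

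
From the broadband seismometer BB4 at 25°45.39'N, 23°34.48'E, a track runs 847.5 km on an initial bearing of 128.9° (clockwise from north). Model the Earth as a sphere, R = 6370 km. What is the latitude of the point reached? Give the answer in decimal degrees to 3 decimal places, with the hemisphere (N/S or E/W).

20.835°N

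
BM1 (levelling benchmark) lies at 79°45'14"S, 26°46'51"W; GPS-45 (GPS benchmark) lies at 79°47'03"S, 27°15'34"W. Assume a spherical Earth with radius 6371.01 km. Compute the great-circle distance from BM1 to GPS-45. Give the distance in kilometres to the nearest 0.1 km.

BM1: φ = -79.75389°, λ = -26.78083°
GPS-45: φ = -79.78417°, λ = -27.25944°
Δφ = -0.0303°,  Δλ = -0.4786°
a = sin²(Δφ/2) + cos φ₁ cos φ₂ sin²(Δλ/2) = 0.000001
c = 2·arcsin(√a) = 0.001575 rad = 0.0902°
d = R·c = 6371.01 × 0.001575 = 10.0 km

10.0 km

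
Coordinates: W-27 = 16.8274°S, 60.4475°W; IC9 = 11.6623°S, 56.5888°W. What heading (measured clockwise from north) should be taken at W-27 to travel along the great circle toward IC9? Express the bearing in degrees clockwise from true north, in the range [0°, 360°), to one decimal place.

Δλ = 3.8587°
y = sin Δλ · cos φ₂ = 0.065907
x = cos φ₁ sin φ₂ − sin φ₁ cos φ₂ cos Δλ = 0.089383
θ = atan2(y, x) = 36.4033° → 36.4033° (mod 360°)

36.4°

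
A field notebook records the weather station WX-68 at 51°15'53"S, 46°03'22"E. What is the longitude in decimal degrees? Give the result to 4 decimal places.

46.0561°E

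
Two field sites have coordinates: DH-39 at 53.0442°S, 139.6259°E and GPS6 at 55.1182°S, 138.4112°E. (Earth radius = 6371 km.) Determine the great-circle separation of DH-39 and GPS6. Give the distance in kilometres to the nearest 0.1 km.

243.8 km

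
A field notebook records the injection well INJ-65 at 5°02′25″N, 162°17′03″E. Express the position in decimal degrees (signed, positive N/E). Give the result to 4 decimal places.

+5.0403°, +162.2842°

lat: 5.0403° N → +5.0403°
lon: 162.2842° E → +162.2842°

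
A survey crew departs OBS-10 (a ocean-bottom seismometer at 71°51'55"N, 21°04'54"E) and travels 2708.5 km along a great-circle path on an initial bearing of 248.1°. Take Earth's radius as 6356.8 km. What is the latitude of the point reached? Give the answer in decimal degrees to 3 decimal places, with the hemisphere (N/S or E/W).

OBS-10: φ = +71.86528°, λ = +21.08167°
δ = d/R = 2708.5/6356.8 = 0.426079 rad
φ₂ = arcsin(sin φ₁ cos δ + cos φ₁ sin δ cos θ)
   = arcsin(0.95033·0.91059 + 0.31125·0.41330·-0.37299) = 54.82335°
λ₂ = λ₁ + atan2(sin θ sin δ cos φ₁, cos δ − sin φ₁ sin φ₂) = -20.65024°

54.823°N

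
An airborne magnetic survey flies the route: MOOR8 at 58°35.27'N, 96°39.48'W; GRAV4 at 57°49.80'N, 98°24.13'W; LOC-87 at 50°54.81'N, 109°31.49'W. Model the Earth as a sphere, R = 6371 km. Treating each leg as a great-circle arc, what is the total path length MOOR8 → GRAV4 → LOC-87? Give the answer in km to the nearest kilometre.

MOOR8: φ = +58.58783°, λ = -96.65800°
GRAV4: φ = +57.83000°, λ = -98.40217°
LOC-87: φ = +50.91350°, λ = -109.52483°
MOOR8→GRAV4: c = 0.020787 rad, d = 132.43 km
GRAV4→LOC-87: c = 0.165007 rad, d = 1051.26 km
Total = 132.43 + 1051.26 = 1183.69 km

1184 km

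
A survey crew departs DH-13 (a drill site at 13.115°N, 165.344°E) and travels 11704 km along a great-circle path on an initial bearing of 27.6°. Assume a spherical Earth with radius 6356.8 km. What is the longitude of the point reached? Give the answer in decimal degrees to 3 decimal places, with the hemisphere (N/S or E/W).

59.182°W

δ = d/R = 11704/6356.8 = 1.841178 rad
φ₂ = arcsin(sin φ₁ cos δ + cos φ₁ sin δ cos θ)
   = arcsin(0.22691·-0.26710 + 0.97392·0.96367·0.88620) = 50.45503°
λ₂ = λ₁ + atan2(sin θ sin δ cos φ₁, cos δ − sin φ₁ sin φ₂) = -59.18206°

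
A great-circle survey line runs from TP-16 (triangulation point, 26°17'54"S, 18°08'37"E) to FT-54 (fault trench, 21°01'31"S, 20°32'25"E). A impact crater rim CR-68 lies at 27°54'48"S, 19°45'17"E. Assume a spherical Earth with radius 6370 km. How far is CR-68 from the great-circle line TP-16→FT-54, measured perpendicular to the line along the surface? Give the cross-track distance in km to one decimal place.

TP-16: φ = -26.29833°, λ = +18.14361°
FT-54: φ = -21.02528°, λ = +20.54028°
CR-68: φ = -27.91333°, λ = +19.75472°
δ₁₃ = central angle TP-16→CR-68 = 0.037696 rad  (haversine)
θ₁₃ = bearing TP-16→CR-68 = 138.758°,  θ₁₂ = bearing TP-16→FT-54 = 23.094°
dₓₜ = R·arcsin(sin δ₁₃ · sin(θ₁₃ − θ₁₂)) = 6370·arcsin(0.03769·sin(115.665°)) = 216.422 km
|dₓₜ| = 216.422 km

216.4 km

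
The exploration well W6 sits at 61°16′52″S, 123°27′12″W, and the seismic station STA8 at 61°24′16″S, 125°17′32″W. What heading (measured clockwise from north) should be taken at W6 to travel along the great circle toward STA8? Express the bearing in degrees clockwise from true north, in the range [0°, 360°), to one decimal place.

261.2°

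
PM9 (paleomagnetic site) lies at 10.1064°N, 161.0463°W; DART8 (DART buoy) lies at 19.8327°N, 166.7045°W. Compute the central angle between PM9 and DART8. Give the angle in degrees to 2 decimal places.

Δφ = 9.7263°,  Δλ = -5.6582°
a = sin²(Δφ/2) + cos φ₁ cos φ₂ sin²(Δλ/2) = 0.009443
c = 2·arcsin(√a) = 0.194658 rad = 11.1531°

11.15°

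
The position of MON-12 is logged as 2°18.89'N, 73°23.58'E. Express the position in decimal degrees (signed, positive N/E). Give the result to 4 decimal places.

+2.3148°, +73.3930°

lat: 2.3148° N → +2.3148°
lon: 73.3930° E → +73.3930°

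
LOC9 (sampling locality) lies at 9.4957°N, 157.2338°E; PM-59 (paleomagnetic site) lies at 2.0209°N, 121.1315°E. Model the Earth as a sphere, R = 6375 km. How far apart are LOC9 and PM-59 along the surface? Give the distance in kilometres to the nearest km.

Δφ = -7.4748°,  Δλ = -36.1023°
a = sin²(Δφ/2) + cos φ₁ cos φ₂ sin²(Δλ/2) = 0.098891
c = 2·arcsin(√a) = 0.639796 rad = 36.6576°
d = R·c = 6375 × 0.639796 = 4078.7 km

4079 km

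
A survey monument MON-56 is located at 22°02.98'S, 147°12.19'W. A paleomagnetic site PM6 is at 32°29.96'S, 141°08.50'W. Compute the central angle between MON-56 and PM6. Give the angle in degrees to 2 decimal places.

11.75°

MON-56: φ = -22.04967°, λ = -147.20317°
PM6: φ = -32.49933°, λ = -141.14167°
Δφ = -10.4497°,  Δλ = 6.0615°
a = sin²(Δφ/2) + cos φ₁ cos φ₂ sin²(Δλ/2) = 0.010478
c = 2·arcsin(√a) = 0.205083 rad = 11.7504°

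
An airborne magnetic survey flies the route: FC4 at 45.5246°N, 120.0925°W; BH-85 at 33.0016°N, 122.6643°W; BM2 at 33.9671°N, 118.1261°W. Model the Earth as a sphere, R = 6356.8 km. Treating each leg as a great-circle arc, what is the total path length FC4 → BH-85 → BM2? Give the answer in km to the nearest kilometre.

1840 km

FC4→BH-85: c = 0.221280 rad, d = 1406.64 km
BH-85→BM2: c = 0.068170 rad, d = 433.34 km
Total = 1406.64 + 433.34 = 1839.98 km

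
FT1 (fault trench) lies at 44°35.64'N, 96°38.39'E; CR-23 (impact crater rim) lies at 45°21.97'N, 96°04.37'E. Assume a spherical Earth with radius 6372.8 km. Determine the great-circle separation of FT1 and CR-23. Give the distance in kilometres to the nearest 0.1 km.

FT1: φ = +44.59400°, λ = +96.63983°
CR-23: φ = +45.36617°, λ = +96.07283°
Δφ = 0.7722°,  Δλ = -0.5670°
a = sin²(Δφ/2) + cos φ₁ cos φ₂ sin²(Δλ/2) = 0.000058
c = 2·arcsin(√a) = 0.015186 rad = 0.8701°
d = R·c = 6372.8 × 0.015186 = 96.8 km

96.8 km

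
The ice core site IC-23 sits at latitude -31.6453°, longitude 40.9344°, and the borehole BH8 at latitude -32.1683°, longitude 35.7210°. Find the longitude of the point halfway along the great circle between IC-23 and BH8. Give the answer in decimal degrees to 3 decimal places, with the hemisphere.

38.335°E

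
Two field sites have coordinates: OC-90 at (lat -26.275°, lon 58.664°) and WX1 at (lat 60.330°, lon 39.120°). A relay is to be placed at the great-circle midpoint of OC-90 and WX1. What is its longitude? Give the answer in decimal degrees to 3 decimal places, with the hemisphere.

51.738°E

Bx = cos φ₂ cos Δλ = 0.466484,  By = cos φ₂ sin Δλ = -0.165594
φₘ = atan2(sin φ₁ + sin φ₂, √((cos φ₁ + Bx)² + By²)) = 17.24336°
λₘ = λ₁ + atan2(By, cos φ₁ + Bx) = 51.73778°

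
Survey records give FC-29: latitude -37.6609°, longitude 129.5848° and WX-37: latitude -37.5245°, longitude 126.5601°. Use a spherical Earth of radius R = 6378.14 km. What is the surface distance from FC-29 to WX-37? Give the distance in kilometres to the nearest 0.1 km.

Δφ = 0.1364°,  Δλ = -3.0247°
a = sin²(Δφ/2) + cos φ₁ cos φ₂ sin²(Δλ/2) = 0.000439
c = 2·arcsin(√a) = 0.041896 rad = 2.4004°
d = R·c = 6378.14 × 0.041896 = 267.2 km

267.2 km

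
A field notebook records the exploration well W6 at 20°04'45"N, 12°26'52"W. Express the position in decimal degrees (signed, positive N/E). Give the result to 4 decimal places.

lat: 20.0792° N → +20.0792°
lon: 12.4478° W → -12.4478°

+20.0792°, -12.4478°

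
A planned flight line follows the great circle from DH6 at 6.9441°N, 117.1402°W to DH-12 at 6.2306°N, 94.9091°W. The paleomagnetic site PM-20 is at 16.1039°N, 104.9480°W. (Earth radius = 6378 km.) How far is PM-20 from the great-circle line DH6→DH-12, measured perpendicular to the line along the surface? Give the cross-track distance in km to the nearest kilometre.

δ₁₃ = central angle DH6→PM-20 = 0.262528 rad  (haversine)
θ₁₃ = bearing DH6→PM-20 = 51.429°,  θ₁₂ = bearing DH6→DH-12 = 90.536°
dₓₜ = R·arcsin(sin δ₁₃ · sin(θ₁₃ − θ₁₂)) = 6378·arcsin(0.25952·sin(-39.107°)) = -1048.796 km
|dₓₜ| = 1048.796 km

1049 km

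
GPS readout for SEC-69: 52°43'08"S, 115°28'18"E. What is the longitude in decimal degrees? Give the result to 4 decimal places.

115° + 28′/60 + 18″/3600 = 115 + 0.46667 + 0.00500 = 115.4717°

115.4717°E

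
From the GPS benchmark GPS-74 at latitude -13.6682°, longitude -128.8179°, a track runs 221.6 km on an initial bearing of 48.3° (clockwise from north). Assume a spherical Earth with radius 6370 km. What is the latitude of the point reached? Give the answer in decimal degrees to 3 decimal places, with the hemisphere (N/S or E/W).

12.338°S

δ = d/R = 221.6/6370 = 0.034788 rad
φ₂ = arcsin(sin φ₁ cos δ + cos φ₁ sin δ cos θ)
   = arcsin(-0.23630·0.99939 + 0.97168·0.03478·0.66523) = -12.33773°
λ₂ = λ₁ + atan2(sin θ sin δ cos φ₁, cos δ − sin φ₁ sin φ₂) = -127.29464°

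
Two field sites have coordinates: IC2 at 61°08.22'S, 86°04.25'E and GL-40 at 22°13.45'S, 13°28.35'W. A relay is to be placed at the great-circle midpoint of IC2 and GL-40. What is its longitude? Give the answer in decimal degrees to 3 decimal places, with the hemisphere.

15.903°E

IC2: φ = -61.13700°, λ = +86.07083°
GL-40: φ = -22.22417°, λ = -13.47250°
Bx = cos φ₂ cos Δλ = -0.153477,  By = cos φ₂ sin Δλ = -0.912900
φₘ = atan2(sin φ₁ + sin φ₂, √((cos φ₁ + Bx)² + By²)) = -52.26430°
λₘ = λ₁ + atan2(By, cos φ₁ + Bx) = 15.90283°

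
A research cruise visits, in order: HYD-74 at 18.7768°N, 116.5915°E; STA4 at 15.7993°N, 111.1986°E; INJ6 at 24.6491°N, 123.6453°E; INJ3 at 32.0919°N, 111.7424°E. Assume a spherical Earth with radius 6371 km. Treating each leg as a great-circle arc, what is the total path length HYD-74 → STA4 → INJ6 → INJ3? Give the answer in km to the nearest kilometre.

HYD-74→STA4: c = 0.103801 rad, d = 661.32 km
STA4→INJ6: c = 0.255486 rad, d = 1627.70 km
INJ6→INJ3: c = 0.223992 rad, d = 1427.05 km
Total = 661.32 + 1627.70 + 1427.05 = 3716.07 km

3716 km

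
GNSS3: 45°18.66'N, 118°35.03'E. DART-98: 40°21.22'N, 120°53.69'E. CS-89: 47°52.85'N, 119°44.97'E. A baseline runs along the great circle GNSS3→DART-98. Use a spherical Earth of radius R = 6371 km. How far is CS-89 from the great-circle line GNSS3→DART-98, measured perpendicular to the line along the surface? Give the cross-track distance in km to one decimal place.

178.2 km

GNSS3: φ = +45.31100°, λ = +118.58383°
DART-98: φ = +40.35367°, λ = +120.89483°
CS-89: φ = +47.88083°, λ = +119.74950°
δ₁₃ = central angle GNSS3→CS-89 = 0.046979 rad  (haversine)
θ₁₃ = bearing GNSS3→CS-89 = 16.890°,  θ₁₂ = bearing GNSS3→DART-98 = 160.332°
dₓₜ = R·arcsin(sin δ₁₃ · sin(θ₁₃ − θ₁₂)) = 6371·arcsin(0.04696·sin(-143.442°)) = -178.232 km
|dₓₜ| = 178.232 km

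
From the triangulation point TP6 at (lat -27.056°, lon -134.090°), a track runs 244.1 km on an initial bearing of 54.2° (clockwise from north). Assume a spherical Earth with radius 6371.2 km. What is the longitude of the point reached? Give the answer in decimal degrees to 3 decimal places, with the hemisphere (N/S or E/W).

δ = d/R = 244.1/6371.2 = 0.038313 rad
φ₂ = arcsin(sin φ₁ cos δ + cos φ₁ sin δ cos θ)
   = arcsin(-0.45486·0.99927 + 0.89056·0.03830·0.58496) = -25.75815°
λ₂ = λ₁ + atan2(sin θ sin δ cos φ₁, cos δ − sin φ₁ sin φ₂) = -132.11324°

132.113°W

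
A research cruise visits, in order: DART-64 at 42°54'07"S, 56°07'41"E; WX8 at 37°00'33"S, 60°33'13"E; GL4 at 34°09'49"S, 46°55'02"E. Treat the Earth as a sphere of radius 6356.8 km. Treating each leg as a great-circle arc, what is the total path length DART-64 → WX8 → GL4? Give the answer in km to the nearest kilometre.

DART-64: φ = -42.90194°, λ = +56.12806°
WX8: φ = -37.00917°, λ = +60.55361°
GL4: φ = -34.16361°, λ = +46.91722°
DART-64→WX8: c = 0.118630 rad, d = 754.11 km
WX8→GL4: c = 0.199622 rad, d = 1268.96 km
Total = 754.11 + 1268.96 = 2023.06 km

2023 km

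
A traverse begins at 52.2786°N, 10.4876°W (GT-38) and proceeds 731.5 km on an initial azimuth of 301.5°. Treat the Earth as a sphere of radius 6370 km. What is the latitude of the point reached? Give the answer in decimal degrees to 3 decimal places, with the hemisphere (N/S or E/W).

δ = d/R = 731.5/6370 = 0.114835 rad
φ₂ = arcsin(sin φ₁ cos δ + cos φ₁ sin δ cos θ)
   = arcsin(0.79100·0.99341 + 0.61182·0.11458·0.52250) = 55.32726°
λ₂ = λ₁ + atan2(sin θ sin δ cos φ₁, cos δ − sin φ₁ sin φ₂) = -20.37631°

55.327°N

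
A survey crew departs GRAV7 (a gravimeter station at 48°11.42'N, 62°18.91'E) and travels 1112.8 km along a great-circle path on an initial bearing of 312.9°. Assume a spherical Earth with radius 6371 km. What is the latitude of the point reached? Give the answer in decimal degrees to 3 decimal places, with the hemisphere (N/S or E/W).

GRAV7: φ = +48.19033°, λ = +62.31517°
δ = d/R = 1112.8/6371 = 0.174666 rad
φ₂ = arcsin(sin φ₁ cos δ + cos φ₁ sin δ cos θ)
   = arcsin(0.74536·0.98478 + 0.66666·0.17378·0.68072) = 54.37878°
λ₂ = λ₁ + atan2(sin θ sin δ cos φ₁, cos δ − sin φ₁ sin φ₂) = 49.69005°

54.379°N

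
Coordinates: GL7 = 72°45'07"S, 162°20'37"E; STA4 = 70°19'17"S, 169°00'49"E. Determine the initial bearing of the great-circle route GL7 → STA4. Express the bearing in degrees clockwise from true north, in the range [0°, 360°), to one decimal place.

44.2°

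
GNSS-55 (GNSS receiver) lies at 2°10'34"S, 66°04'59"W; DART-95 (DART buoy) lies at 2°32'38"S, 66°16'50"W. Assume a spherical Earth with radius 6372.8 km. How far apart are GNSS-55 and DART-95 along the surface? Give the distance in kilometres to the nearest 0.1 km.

46.4 km

GNSS-55: φ = -2.17611°, λ = -66.08306°
DART-95: φ = -2.54389°, λ = -66.28056°
Δφ = -0.3678°,  Δλ = -0.1975°
a = sin²(Δφ/2) + cos φ₁ cos φ₂ sin²(Δλ/2) = 0.000013
c = 2·arcsin(√a) = 0.007285 rad = 0.4174°
d = R·c = 6372.8 × 0.007285 = 46.4 km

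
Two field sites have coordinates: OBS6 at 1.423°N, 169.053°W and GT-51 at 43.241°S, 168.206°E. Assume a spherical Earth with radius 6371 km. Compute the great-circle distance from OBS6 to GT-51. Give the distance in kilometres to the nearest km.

Δφ = -44.6640°,  Δλ = -22.7410°
a = sin²(Δφ/2) + cos φ₁ cos φ₂ sin²(Δλ/2) = 0.172686
c = 2·arcsin(√a) = 0.857106 rad = 49.1085°
d = R·c = 6371 × 0.857106 = 5460.6 km

5461 km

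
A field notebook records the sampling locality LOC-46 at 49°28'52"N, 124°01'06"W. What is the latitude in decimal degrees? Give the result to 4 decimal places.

49.4811°N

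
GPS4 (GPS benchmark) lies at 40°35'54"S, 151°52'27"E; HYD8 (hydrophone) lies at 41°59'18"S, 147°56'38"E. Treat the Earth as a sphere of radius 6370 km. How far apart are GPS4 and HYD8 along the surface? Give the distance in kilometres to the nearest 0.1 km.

362.8 km

GPS4: φ = -40.59833°, λ = +151.87417°
HYD8: φ = -41.98833°, λ = +147.94389°
Δφ = -1.3900°,  Δλ = -3.9303°
a = sin²(Δφ/2) + cos φ₁ cos φ₂ sin²(Δλ/2) = 0.000811
c = 2·arcsin(√a) = 0.056956 rad = 3.2633°
d = R·c = 6370 × 0.056956 = 362.8 km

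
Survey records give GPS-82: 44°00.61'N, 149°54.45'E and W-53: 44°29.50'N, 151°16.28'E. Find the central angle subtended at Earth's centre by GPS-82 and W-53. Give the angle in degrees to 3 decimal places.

GPS-82: φ = +44.01017°, λ = +149.90750°
W-53: φ = +44.49167°, λ = +151.27133°
Δφ = 0.4815°,  Δλ = 1.3638°
a = sin²(Δφ/2) + cos φ₁ cos φ₂ sin²(Δλ/2) = 0.000090
c = 2·arcsin(√a) = 0.019008 rad = 1.0891°

1.089°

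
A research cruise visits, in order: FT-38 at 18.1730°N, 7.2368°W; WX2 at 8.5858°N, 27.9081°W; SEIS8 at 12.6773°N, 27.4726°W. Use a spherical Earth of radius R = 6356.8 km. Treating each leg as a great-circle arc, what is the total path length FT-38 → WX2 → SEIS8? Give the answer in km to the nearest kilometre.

FT-38→WX2: c = 0.388308 rad, d = 2468.40 km
WX2→SEIS8: c = 0.071800 rad, d = 456.42 km
Total = 2468.40 + 456.42 = 2924.81 km

2925 km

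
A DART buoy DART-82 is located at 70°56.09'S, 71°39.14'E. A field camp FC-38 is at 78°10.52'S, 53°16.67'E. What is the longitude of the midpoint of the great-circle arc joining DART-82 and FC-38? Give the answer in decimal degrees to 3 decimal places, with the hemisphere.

DART-82: φ = -70.93483°, λ = +71.65233°
FC-38: φ = -78.17533°, λ = +53.27783°
Bx = cos φ₂ cos Δλ = 0.194470,  By = cos φ₂ sin Δλ = -0.064595
φₘ = atan2(sin φ₁ + sin φ₂, √((cos φ₁ + Bx)² + By²)) = -74.73395°
λₘ = λ₁ + atan2(By, cos φ₁ + Bx) = 64.58619°

64.586°E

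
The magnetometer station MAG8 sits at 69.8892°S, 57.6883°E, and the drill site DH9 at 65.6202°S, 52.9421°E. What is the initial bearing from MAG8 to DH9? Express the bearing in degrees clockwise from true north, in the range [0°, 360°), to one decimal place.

335.0°

Δλ = -4.7462°
y = sin Δλ · cos φ₂ = -0.034155
x = cos φ₁ sin φ₂ − sin φ₁ cos φ₂ cos Δλ = 0.073110
θ = atan2(y, x) = -25.0404° → 334.9596° (mod 360°)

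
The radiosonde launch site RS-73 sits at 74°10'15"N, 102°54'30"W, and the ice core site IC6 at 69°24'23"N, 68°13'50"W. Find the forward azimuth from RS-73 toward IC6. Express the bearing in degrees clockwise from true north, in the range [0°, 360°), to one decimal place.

96.5°

RS-73: φ = +74.17083°, λ = -102.90833°
IC6: φ = +69.40639°, λ = -68.23056°
Δλ = 34.6778°
y = sin Δλ · cos φ₂ = 0.200125
x = cos φ₁ sin φ₂ − sin φ₁ cos φ₂ cos Δλ = -0.022948
θ = atan2(y, x) = 96.5414° → 96.5414° (mod 360°)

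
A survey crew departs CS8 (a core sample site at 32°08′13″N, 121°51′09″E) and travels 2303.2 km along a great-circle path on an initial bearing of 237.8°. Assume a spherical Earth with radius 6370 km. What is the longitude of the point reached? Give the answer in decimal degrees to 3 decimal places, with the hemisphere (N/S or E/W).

CS8: φ = +32.13694°, λ = +121.85250°
δ = d/R = 2303.2/6370 = 0.361570 rad
φ₂ = arcsin(sin φ₁ cos δ + cos φ₁ sin δ cos θ)
   = arcsin(0.53194·0.93534 + 0.84678·0.35374·-0.53288) = 19.75091°
λ₂ = λ₁ + atan2(sin θ sin δ cos φ₁, cos δ − sin φ₁ sin φ₂) = 103.30774°

103.308°E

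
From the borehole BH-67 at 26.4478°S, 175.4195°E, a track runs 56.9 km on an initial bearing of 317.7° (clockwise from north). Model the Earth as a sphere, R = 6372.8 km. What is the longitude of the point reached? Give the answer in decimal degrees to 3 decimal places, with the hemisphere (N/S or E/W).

175.036°E

δ = d/R = 56.9/6372.8 = 0.008929 rad
φ₂ = arcsin(sin φ₁ cos δ + cos φ₁ sin δ cos θ)
   = arcsin(-0.44538·0.99996 + 0.89534·0.00893·0.73963) = -26.06892°
λ₂ = λ₁ + atan2(sin θ sin δ cos φ₁, cos δ − sin φ₁ sin φ₂) = 175.03622°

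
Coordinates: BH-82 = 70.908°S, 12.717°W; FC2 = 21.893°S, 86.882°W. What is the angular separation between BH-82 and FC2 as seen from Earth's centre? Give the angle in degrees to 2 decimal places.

64.20°

Δφ = 49.0150°,  Δλ = -74.1650°
a = sin²(Δφ/2) + cos φ₁ cos φ₂ sin²(Δλ/2) = 0.282411
c = 2·arcsin(√a) = 1.120559 rad = 64.2033°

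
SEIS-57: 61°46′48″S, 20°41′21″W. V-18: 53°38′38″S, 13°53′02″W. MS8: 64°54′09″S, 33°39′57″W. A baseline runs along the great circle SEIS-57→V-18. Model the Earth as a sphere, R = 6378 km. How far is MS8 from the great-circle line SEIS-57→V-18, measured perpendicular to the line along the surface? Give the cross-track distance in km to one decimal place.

356.1 km

SEIS-57: φ = -61.78000°, λ = -20.68917°
V-18: φ = -53.64389°, λ = -13.88389°
MS8: φ = -64.90250°, λ = -33.66583°
δ₁₃ = central angle SEIS-57→MS8 = 0.115014 rad  (haversine)
θ₁₃ = bearing SEIS-57→MS8 = 236.095°,  θ₁₂ = bearing SEIS-57→V-18 = 27.003°
dₓₜ = R·arcsin(sin δ₁₃ · sin(θ₁₃ − θ₁₂)) = 6378·arcsin(0.11476·sin(209.092°)) = -356.065 km
|dₓₜ| = 356.065 km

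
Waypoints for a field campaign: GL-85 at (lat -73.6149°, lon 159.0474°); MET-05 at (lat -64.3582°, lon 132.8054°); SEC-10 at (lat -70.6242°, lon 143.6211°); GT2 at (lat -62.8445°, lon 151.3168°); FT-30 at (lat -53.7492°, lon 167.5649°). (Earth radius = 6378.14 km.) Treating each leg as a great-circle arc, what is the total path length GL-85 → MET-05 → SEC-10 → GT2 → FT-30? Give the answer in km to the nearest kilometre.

GL-85→MET-05: c = 0.226777 rad, d = 1446.42 km
MET-05→SEC-10: c = 0.130664 rad, d = 833.40 km
SEC-10→GT2: c = 0.145510 rad, d = 928.08 km
GT2→FT-30: c = 0.216537 rad, d = 1381.10 km
Total = 1446.42 + 833.40 + 928.08 + 1381.10 = 4589.00 km

4589 km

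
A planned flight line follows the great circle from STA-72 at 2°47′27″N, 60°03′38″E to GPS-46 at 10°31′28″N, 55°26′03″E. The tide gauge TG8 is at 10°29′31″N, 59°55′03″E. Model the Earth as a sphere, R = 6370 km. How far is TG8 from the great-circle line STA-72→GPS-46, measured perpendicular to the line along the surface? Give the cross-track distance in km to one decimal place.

419.8 km

STA-72: φ = +2.79083°, λ = +60.06056°
GPS-46: φ = +10.52444°, λ = +55.43417°
TG8: φ = +10.49194°, λ = +59.91750°
δ₁₃ = central angle STA-72→TG8 = 0.134433 rad  (haversine)
θ₁₃ = bearing STA-72→TG8 = 358.950°,  θ₁₂ = bearing STA-72→GPS-46 = 329.518°
dₓₜ = R·arcsin(sin δ₁₃ · sin(θ₁₃ − θ₁₂)) = 6370·arcsin(0.13403·sin(29.432°)) = 419.838 km
|dₓₜ| = 419.838 km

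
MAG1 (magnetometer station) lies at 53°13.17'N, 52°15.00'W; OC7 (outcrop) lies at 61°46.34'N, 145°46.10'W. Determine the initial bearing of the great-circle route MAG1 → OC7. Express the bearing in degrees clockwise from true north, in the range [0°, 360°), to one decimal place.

MAG1: φ = +53.21950°, λ = -52.25000°
OC7: φ = +61.77233°, λ = -145.76833°
Δλ = -93.5183°
y = sin Δλ · cos φ₂ = -0.472085
x = cos φ₁ sin φ₂ − sin φ₁ cos φ₂ cos Δλ = 0.550792
θ = atan2(y, x) = -40.5999° → 319.4001° (mod 360°)

319.4°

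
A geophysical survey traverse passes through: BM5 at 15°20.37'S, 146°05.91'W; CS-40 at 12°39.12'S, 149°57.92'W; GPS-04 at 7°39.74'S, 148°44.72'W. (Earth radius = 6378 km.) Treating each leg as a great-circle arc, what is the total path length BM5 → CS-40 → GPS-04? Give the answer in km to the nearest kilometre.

1085 km

BM5: φ = -15.33950°, λ = -146.09850°
CS-40: φ = -12.65200°, λ = -149.96533°
GPS-04: φ = -7.66233°, λ = -148.74533°
BM5→CS-40: c = 0.080545 rad, d = 513.71 km
CS-40→GPS-04: c = 0.089571 rad, d = 571.28 km
Total = 513.71 + 571.28 = 1085.00 km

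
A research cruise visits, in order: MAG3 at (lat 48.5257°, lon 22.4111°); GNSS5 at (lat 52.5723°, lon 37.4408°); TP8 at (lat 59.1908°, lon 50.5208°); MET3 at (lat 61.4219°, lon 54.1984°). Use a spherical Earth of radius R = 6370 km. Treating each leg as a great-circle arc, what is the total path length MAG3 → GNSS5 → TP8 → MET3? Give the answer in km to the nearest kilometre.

2566 km

MAG3→GNSS5: c = 0.180591 rad, d = 1150.36 km
GNSS5→TP8: c = 0.171913 rad, d = 1095.08 km
TP8→MET3: c = 0.050256 rad, d = 320.13 km
Total = 1150.36 + 1095.08 + 320.13 = 2565.58 km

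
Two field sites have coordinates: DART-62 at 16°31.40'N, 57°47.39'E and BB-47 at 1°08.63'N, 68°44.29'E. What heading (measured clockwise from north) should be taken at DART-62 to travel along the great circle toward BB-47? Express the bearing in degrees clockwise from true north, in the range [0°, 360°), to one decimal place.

143.9°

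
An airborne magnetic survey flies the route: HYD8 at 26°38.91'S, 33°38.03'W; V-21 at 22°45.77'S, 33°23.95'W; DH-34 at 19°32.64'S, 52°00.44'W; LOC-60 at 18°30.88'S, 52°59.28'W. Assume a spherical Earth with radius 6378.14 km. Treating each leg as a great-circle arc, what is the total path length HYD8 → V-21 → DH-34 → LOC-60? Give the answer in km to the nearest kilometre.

2551 km

HYD8: φ = -26.64850°, λ = -33.63383°
V-21: φ = -22.76283°, λ = -33.39917°
DH-34: φ = -19.54400°, λ = -52.00733°
LOC-60: φ = -18.51467°, λ = -52.98800°
HYD8→V-21: c = 0.067920 rad, d = 433.20 km
V-21→DH-34: c = 0.307827 rad, d = 1963.36 km
DH-34→LOC-60: c = 0.024177 rad, d = 154.21 km
Total = 433.20 + 1963.36 + 154.21 = 2550.77 km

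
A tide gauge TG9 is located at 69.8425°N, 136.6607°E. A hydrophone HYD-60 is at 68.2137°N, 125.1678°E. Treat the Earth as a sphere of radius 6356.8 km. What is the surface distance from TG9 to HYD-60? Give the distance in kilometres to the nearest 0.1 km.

489.9 km

Δφ = -1.6288°,  Δλ = -11.4929°
a = sin²(Δφ/2) + cos φ₁ cos φ₂ sin²(Δλ/2) = 0.001484
c = 2·arcsin(√a) = 0.077071 rad = 4.4158°
d = R·c = 6356.8 × 0.077071 = 489.9 km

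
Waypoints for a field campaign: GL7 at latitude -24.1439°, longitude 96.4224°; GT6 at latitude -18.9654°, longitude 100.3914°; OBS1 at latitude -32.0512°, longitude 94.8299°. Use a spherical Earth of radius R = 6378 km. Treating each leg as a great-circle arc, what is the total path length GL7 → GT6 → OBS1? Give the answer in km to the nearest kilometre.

2267 km

GL7→GT6: c = 0.110975 rad, d = 707.80 km
GT6→OBS1: c = 0.244498 rad, d = 1559.41 km
Total = 707.80 + 1559.41 = 2267.21 km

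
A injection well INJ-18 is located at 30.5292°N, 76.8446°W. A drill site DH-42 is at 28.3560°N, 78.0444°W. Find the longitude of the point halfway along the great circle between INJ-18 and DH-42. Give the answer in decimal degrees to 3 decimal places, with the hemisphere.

77.451°W

Bx = cos φ₂ cos Δλ = 0.879821,  By = cos φ₂ sin Δλ = -0.018427
φₘ = atan2(sin φ₁ + sin φ₂, √((cos φ₁ + Bx)² + By²)) = 29.44394°
λₘ = λ₁ + atan2(By, cos φ₁ + Bx) = -77.45092°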